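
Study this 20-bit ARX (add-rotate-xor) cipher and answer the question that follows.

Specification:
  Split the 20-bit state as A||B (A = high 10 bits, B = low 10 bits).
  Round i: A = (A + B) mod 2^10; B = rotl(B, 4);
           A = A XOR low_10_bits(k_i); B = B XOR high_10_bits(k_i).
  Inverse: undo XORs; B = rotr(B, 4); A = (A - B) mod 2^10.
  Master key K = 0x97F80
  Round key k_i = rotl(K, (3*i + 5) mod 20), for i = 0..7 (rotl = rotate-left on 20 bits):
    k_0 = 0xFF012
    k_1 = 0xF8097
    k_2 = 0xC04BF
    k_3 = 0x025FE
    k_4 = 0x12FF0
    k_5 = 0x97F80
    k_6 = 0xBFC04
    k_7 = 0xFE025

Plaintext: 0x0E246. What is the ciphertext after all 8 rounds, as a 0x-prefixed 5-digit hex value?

s_0 = plaintext = 0x0E246
s_1 = Round(s_0, k_0) = 0x9B395
s_2 = Round(s_1, k_1) = 0xA5ABE
s_3 = Round(s_2, k_2) = 0x7ACEB
s_4 = Round(s_3, k_3) = 0xCA2BA
s_5 = Round(s_4, k_4) = 0x84BE1
s_6 = Round(s_5, k_5) = 0x9CC40
s_7 = Round(s_6, k_6) = 0xADEFE
s_8 = Round(s_7, k_7) = 0x64013

0x64013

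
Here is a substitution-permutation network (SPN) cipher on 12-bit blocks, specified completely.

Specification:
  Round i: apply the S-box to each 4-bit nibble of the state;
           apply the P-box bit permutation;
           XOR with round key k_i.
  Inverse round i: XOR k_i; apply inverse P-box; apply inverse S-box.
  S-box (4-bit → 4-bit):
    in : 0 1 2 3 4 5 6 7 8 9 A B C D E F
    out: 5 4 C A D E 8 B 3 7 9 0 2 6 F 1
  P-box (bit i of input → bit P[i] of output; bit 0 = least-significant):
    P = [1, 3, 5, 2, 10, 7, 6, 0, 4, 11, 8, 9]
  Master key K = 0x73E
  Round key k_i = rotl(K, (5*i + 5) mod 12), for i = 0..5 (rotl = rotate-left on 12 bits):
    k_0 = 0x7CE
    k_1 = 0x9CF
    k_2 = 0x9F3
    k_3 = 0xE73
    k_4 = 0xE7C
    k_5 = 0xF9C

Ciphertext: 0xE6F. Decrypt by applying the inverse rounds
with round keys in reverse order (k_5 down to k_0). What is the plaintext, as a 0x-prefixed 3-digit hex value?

0x12B

s_0 = ciphertext = 0xE6F
s_1 = InvRound(s_0, k_5) = 0x050
s_2 = InvRound(s_1, k_4) = 0x3F5
s_3 = InvRound(s_2, k_3) = 0xD8A
s_4 = InvRound(s_3, k_2) = 0xF4D
s_5 = InvRound(s_4, k_1) = 0x68F
s_6 = InvRound(s_5, k_0) = 0x12B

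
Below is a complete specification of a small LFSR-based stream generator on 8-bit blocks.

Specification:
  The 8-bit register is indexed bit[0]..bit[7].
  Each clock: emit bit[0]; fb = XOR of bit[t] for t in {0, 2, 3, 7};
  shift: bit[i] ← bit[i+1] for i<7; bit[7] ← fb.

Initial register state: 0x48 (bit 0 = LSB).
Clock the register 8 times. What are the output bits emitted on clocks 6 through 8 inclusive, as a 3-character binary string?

010

reg_0 = 0x48
clock 1: out=0, reg = 0xA4
clock 2: out=0, reg = 0x52
clock 3: out=0, reg = 0x29
clock 4: out=1, reg = 0x14
clock 5: out=0, reg = 0x8A
clock 6: out=0, reg = 0x45
clock 7: out=1, reg = 0x22
clock 8: out=0, reg = 0x11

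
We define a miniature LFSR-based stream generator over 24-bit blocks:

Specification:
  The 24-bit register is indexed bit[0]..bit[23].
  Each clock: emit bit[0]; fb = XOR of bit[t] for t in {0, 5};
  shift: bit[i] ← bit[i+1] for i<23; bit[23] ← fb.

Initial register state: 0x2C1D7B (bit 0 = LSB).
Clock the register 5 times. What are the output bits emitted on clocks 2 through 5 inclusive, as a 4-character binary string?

1011

reg_0 = 0x2C1D7B
clock 1: out=1, reg = 0x160EBD
clock 2: out=1, reg = 0x0B075E
clock 3: out=0, reg = 0x0583AF
clock 4: out=1, reg = 0x02C1D7
clock 5: out=1, reg = 0x8160EB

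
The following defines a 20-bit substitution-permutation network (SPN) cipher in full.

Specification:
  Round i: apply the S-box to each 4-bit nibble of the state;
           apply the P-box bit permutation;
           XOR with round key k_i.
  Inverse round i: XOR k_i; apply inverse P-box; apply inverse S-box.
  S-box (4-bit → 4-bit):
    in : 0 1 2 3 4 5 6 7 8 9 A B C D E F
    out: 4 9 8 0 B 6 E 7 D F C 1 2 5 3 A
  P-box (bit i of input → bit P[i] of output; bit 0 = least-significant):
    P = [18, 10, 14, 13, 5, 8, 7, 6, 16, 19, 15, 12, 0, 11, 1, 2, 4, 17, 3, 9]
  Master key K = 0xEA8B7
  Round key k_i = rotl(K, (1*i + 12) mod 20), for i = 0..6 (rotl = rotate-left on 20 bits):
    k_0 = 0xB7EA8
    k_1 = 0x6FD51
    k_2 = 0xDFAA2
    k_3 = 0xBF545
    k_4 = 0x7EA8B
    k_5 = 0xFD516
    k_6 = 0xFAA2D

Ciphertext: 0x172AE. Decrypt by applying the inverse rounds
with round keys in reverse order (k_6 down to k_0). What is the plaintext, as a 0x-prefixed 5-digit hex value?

s_0 = ciphertext = 0x172AE
s_1 = InvRound(s_0, k_6) = 0xC760D
s_2 = InvRound(s_1, k_5) = 0x9DDC2
s_3 = InvRound(s_2, k_4) = 0x6BFF4
s_4 = InvRound(s_3, k_3) = 0x1EEDD
s_5 = InvRound(s_4, k_2) = 0xD8F1E
s_6 = InvRound(s_5, k_1) = 0x6842A
s_7 = InvRound(s_6, k_0) = 0x25908

0x25908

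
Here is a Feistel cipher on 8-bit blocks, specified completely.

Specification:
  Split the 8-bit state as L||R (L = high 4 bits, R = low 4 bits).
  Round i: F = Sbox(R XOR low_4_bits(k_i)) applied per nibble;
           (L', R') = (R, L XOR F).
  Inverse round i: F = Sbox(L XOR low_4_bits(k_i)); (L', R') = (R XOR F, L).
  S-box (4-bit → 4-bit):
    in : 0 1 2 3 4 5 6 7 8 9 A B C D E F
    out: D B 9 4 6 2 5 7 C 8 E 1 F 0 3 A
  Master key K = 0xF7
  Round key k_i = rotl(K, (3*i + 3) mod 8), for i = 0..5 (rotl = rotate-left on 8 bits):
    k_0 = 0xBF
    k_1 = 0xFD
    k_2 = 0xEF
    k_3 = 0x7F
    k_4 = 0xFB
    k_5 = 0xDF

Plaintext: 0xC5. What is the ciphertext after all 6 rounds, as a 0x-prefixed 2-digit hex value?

0x7E

s_0 = plaintext = 0xC5
s_1 = Round(s_0, k_0) = 0x52
s_2 = Round(s_1, k_1) = 0x2F
s_3 = Round(s_2, k_2) = 0xFF
s_4 = Round(s_3, k_3) = 0xF2
s_5 = Round(s_4, k_4) = 0x27
s_6 = Round(s_5, k_5) = 0x7E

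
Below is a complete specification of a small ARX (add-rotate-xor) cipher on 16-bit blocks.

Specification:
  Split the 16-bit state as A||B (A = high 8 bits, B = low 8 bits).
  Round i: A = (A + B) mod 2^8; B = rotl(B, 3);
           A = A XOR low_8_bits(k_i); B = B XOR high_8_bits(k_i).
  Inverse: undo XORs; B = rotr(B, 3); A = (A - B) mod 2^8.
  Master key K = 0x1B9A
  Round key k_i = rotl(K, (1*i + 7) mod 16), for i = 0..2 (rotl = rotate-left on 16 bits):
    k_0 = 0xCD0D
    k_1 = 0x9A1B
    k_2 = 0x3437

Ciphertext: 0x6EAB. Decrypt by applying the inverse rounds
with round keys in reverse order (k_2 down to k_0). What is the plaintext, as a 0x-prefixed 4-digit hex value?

0x411C

s_0 = ciphertext = 0x6EAB
s_1 = InvRound(s_0, k_2) = 0x66F3
s_2 = InvRound(s_1, k_1) = 0x502D
s_3 = InvRound(s_2, k_0) = 0x411C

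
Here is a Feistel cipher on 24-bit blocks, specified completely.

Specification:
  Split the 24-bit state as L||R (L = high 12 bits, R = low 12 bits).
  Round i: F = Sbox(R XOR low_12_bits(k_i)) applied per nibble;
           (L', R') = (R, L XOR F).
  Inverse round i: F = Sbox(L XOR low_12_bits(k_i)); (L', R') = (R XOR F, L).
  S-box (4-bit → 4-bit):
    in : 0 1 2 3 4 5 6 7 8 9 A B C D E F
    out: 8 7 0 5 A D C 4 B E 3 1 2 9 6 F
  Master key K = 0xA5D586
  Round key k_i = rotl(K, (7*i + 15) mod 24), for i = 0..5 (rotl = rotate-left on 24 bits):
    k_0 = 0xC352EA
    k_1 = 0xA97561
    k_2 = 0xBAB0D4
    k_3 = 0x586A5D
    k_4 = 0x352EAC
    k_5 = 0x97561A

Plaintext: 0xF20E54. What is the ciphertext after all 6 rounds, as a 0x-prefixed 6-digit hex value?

0xBBDFA3

s_0 = plaintext = 0xF20E54
s_1 = Round(s_0, k_0) = 0xE54D36
s_2 = Round(s_1, k_1) = 0xD36580
s_3 = Round(s_2, k_2) = 0x5800EC
s_4 = Round(s_3, k_3) = 0x0EC697
s_5 = Round(s_4, k_4) = 0x697BBD
s_6 = Round(s_5, k_5) = 0xBBDFA3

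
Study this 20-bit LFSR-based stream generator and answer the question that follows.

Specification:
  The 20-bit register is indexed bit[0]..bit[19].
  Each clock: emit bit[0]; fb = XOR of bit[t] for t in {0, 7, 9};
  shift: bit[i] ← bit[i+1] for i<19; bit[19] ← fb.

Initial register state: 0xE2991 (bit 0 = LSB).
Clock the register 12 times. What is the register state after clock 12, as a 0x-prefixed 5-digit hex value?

reg_0 = 0xE2991
clock 1: out=1, reg = 0x714C8
clock 2: out=0, reg = 0xB8A64
clock 3: out=0, reg = 0xDC532
clock 4: out=0, reg = 0x6E299
clock 5: out=1, reg = 0xB714C
clock 6: out=0, reg = 0x5B8A6
clock 7: out=0, reg = 0xADC53
clock 8: out=1, reg = 0xD6E29
clock 9: out=1, reg = 0x6B714
clock 10: out=0, reg = 0xB5B8A
clock 11: out=0, reg = 0x5ADC5
clock 12: out=1, reg = 0x2D6E2

0x2D6E2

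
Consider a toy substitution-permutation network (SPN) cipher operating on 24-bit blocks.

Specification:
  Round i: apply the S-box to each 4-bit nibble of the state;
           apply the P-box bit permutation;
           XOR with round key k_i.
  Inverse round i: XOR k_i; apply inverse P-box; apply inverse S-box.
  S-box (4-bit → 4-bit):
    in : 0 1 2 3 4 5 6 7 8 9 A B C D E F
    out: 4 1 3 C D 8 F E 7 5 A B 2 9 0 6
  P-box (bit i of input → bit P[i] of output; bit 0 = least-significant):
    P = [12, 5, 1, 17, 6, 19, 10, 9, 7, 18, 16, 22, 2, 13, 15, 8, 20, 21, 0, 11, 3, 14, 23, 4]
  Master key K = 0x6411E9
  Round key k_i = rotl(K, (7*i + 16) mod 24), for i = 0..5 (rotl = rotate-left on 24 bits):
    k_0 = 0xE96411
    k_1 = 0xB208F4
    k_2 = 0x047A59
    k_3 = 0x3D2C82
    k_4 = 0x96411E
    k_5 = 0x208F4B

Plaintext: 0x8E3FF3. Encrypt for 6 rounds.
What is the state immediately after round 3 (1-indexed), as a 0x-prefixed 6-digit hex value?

0x86CFD8

s_0 = plaintext = 0x8E3FF3
s_1 = Round(s_0, k_0) = 0x66A11B
s_2 = Round(s_1, k_1) = 0x00710D
s_3 = Round(s_2, k_2) = 0x86CFD8
s_4 = Round(s_3, k_3) = 0x8856E9
s_5 = Round(s_4, k_4) = 0x631095
s_6 = Round(s_5, k_5) = 0xA3C316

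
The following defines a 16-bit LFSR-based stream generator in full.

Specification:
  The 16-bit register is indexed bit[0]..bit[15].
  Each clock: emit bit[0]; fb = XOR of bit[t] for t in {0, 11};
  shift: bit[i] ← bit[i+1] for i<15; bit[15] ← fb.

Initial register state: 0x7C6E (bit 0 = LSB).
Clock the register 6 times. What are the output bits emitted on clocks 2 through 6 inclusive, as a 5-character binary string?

11101

reg_0 = 0x7C6E
clock 1: out=0, reg = 0xBE37
clock 2: out=1, reg = 0x5F1B
clock 3: out=1, reg = 0x2F8D
clock 4: out=1, reg = 0x17C6
clock 5: out=0, reg = 0x0BE3
clock 6: out=1, reg = 0x05F1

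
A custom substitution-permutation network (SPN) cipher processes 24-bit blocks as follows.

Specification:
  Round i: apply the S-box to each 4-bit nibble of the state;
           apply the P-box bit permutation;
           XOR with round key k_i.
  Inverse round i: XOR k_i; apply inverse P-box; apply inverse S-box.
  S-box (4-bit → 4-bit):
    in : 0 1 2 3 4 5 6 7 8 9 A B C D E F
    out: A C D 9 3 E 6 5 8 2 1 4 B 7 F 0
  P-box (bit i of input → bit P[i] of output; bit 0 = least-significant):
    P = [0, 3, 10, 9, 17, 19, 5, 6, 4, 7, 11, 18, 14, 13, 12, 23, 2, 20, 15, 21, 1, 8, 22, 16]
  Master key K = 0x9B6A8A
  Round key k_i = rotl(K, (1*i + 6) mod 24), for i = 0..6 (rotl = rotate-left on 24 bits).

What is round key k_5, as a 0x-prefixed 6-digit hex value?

K = 0x9B6A8A
k_0 = rotl(K, (1*0+6) mod 24) = rotl(K, 6) = 0xDAA2A6
k_1 = rotl(K, (1*1+6) mod 24) = rotl(K, 7) = 0xB5454D
k_2 = rotl(K, (1*2+6) mod 24) = rotl(K, 8) = 0x6A8A9B
k_3 = rotl(K, (1*3+6) mod 24) = rotl(K, 9) = 0xD51536
k_4 = rotl(K, (1*4+6) mod 24) = rotl(K, 10) = 0xAA2A6D
k_5 = rotl(K, (1*5+6) mod 24) = rotl(K, 11) = 0x5454DB

0x5454DB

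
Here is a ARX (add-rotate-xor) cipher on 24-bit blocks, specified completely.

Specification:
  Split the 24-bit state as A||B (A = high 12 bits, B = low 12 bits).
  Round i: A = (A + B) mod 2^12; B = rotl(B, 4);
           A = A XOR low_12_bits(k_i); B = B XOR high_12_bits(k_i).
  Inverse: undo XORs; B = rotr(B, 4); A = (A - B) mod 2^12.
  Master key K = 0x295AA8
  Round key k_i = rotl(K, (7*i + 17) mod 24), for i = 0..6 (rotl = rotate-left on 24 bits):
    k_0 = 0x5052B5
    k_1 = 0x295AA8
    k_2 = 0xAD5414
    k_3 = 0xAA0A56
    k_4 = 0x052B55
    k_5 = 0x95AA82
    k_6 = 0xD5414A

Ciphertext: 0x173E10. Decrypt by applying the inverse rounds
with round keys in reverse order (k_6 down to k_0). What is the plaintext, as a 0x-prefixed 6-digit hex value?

0xE46E33

s_0 = ciphertext = 0x173E10
s_1 = InvRound(s_0, k_6) = 0xC05434
s_2 = InvRound(s_1, k_5) = 0x7B1ED6
s_3 = InvRound(s_2, k_4) = 0x7FC4E8
s_4 = InvRound(s_3, k_3) = 0x4C68E4
s_5 = InvRound(s_4, k_2) = 0xFAF123
s_6 = InvRound(s_5, k_1) = 0xECC63B
s_7 = InvRound(s_6, k_0) = 0xE46E33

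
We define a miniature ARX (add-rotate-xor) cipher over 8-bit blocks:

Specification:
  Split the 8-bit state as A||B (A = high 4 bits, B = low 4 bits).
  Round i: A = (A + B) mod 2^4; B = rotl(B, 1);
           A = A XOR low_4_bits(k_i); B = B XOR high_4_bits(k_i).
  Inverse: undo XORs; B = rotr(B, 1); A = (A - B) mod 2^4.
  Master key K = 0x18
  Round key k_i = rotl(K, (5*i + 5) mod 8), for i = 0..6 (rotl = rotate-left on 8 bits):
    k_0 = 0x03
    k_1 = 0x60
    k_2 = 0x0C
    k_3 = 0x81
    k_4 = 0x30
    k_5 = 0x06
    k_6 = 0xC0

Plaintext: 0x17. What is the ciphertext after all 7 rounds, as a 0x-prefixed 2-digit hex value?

s_0 = plaintext = 0x17
s_1 = Round(s_0, k_0) = 0xBE
s_2 = Round(s_1, k_1) = 0x9B
s_3 = Round(s_2, k_2) = 0x87
s_4 = Round(s_3, k_3) = 0xE6
s_5 = Round(s_4, k_4) = 0x4F
s_6 = Round(s_5, k_5) = 0x5F
s_7 = Round(s_6, k_6) = 0x43

0x43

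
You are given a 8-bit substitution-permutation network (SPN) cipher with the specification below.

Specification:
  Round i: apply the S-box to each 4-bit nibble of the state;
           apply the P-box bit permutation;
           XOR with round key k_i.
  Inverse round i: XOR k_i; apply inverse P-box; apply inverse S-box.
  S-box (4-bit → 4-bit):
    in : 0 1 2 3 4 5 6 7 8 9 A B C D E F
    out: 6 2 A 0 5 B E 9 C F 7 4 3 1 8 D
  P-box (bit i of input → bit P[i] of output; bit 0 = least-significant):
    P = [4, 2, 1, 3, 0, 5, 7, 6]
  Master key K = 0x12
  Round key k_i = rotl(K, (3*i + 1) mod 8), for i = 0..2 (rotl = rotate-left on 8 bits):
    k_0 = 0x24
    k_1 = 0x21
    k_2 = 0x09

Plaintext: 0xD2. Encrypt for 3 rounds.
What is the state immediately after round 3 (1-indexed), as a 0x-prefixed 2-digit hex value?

0x72

s_0 = plaintext = 0xD2
s_1 = Round(s_0, k_0) = 0x29
s_2 = Round(s_1, k_1) = 0x5F
s_3 = Round(s_2, k_2) = 0x72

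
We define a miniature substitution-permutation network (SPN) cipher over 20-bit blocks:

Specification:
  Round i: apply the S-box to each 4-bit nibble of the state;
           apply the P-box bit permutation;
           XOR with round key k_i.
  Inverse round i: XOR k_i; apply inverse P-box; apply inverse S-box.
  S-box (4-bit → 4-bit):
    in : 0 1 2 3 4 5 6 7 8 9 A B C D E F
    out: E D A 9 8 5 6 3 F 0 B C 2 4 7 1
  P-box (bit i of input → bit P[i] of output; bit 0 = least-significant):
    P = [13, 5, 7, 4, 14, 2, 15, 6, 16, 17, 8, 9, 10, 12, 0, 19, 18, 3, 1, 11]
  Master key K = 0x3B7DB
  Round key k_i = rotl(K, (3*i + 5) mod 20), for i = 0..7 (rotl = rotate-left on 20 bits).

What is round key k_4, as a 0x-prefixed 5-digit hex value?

0x676FB

K = 0x3B7DB
k_0 = rotl(K, (3*0+5) mod 20) = rotl(K, 5) = 0x6FB67
k_1 = rotl(K, (3*1+5) mod 20) = rotl(K, 8) = 0x7DB3B
k_2 = rotl(K, (3*2+5) mod 20) = rotl(K, 11) = 0xED9DB
k_3 = rotl(K, (3*3+5) mod 20) = rotl(K, 14) = 0x6CEDF
k_4 = rotl(K, (3*4+5) mod 20) = rotl(K, 17) = 0x676FB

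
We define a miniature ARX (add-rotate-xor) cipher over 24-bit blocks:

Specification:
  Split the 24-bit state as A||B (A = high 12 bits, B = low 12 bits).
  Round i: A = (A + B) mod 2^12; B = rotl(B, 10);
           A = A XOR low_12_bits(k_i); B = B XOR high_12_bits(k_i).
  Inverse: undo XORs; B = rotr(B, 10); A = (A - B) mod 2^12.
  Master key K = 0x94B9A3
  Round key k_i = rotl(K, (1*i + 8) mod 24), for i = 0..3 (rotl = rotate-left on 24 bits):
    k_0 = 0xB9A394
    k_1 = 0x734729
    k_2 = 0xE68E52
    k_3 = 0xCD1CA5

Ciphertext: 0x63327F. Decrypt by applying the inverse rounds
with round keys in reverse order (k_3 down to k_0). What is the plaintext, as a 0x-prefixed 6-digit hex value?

s_0 = ciphertext = 0x63327F
s_1 = InvRound(s_0, k_3) = 0xFDBABB
s_2 = InvRound(s_1, k_2) = 0xE3C34D
s_3 = InvRound(s_2, k_1) = 0x7301E5
s_4 = InvRound(s_3, k_0) = 0xAA69FE

0xAA69FE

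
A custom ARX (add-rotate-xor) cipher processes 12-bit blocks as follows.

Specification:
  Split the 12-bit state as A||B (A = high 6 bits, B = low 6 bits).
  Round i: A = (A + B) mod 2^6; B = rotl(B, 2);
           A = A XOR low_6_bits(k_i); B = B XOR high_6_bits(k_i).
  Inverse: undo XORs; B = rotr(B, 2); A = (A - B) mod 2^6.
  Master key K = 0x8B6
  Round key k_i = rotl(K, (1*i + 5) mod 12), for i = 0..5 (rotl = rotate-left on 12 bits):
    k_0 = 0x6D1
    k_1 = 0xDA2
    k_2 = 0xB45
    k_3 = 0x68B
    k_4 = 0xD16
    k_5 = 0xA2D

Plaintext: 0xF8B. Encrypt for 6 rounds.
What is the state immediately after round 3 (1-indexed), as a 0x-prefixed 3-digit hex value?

0x4CB

s_0 = plaintext = 0xF8B
s_1 = Round(s_0, k_0) = 0x637
s_2 = Round(s_1, k_1) = 0xB69
s_3 = Round(s_2, k_2) = 0x4CB
s_4 = Round(s_3, k_3) = 0x576
s_5 = Round(s_4, k_4) = 0x76F
s_6 = Round(s_5, k_5) = 0x856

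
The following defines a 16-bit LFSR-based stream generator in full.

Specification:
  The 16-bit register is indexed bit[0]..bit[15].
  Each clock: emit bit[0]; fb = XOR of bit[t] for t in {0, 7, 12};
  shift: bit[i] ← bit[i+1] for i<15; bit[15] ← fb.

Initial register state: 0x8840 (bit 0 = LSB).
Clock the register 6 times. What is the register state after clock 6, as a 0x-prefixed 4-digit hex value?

0x6221

reg_0 = 0x8840
clock 1: out=0, reg = 0x4420
clock 2: out=0, reg = 0x2210
clock 3: out=0, reg = 0x1108
clock 4: out=0, reg = 0x8884
clock 5: out=0, reg = 0xC442
clock 6: out=0, reg = 0x6221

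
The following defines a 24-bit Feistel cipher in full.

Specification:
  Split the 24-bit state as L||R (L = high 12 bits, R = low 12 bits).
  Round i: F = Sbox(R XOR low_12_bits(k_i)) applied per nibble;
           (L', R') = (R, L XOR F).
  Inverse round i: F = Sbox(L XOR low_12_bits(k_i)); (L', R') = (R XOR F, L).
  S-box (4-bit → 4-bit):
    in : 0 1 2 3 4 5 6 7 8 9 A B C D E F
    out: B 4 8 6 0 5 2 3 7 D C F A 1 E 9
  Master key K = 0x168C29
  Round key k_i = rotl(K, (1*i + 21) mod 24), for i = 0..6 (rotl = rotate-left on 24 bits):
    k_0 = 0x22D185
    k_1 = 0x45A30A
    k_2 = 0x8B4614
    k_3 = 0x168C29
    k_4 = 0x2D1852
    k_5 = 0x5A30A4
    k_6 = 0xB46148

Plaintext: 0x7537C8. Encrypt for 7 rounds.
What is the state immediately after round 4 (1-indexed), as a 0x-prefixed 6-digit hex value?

s_0 = plaintext = 0x7537C8
s_1 = Round(s_0, k_0) = 0x7C8552
s_2 = Round(s_1, k_1) = 0x55259F
s_3 = Round(s_2, k_2) = 0x59F32D
s_4 = Round(s_3, k_3) = 0x32DC2F
s_5 = Round(s_4, k_4) = 0xC2F31C
s_6 = Round(s_5, k_5) = 0x31CAD8
s_7 = Round(s_6, k_6) = 0xAD8CC7

0x32DC2F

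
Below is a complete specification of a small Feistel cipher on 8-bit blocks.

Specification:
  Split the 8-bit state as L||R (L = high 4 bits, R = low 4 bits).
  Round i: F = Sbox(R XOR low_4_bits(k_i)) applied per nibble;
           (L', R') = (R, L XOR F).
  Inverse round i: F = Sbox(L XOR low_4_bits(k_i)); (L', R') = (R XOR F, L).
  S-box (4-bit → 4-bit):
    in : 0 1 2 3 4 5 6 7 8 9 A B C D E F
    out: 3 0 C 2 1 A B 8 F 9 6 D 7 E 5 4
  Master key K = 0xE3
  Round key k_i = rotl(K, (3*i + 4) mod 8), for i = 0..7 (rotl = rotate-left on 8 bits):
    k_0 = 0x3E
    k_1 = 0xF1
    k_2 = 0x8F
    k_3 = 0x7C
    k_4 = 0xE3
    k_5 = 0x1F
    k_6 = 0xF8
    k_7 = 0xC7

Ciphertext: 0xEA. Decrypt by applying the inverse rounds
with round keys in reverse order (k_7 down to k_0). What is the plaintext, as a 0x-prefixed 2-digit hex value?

0x73

s_0 = ciphertext = 0xEA
s_1 = InvRound(s_0, k_7) = 0x3E
s_2 = InvRound(s_1, k_6) = 0x33
s_3 = InvRound(s_2, k_5) = 0x43
s_4 = InvRound(s_3, k_4) = 0xB4
s_5 = InvRound(s_4, k_3) = 0xCB
s_6 = InvRound(s_5, k_2) = 0x9C
s_7 = InvRound(s_6, k_1) = 0x39
s_8 = InvRound(s_7, k_0) = 0x73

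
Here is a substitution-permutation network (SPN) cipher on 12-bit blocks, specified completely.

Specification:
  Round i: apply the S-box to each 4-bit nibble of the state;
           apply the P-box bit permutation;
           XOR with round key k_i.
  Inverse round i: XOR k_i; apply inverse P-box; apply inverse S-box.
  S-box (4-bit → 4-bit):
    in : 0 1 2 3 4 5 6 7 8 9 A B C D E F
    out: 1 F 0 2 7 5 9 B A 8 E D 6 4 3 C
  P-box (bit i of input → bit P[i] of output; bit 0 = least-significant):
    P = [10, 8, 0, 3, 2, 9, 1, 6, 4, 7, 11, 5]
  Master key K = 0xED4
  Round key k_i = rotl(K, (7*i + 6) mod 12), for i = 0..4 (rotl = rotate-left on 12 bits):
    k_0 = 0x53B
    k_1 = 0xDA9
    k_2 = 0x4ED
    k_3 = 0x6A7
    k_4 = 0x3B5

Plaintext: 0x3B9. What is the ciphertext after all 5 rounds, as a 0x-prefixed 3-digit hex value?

0x119

s_0 = plaintext = 0x3B9
s_1 = Round(s_0, k_0) = 0x5F5
s_2 = Round(s_1, k_1) = 0x1FA
s_3 = Round(s_2, k_2) = 0xD16
s_4 = Round(s_3, k_3) = 0x8E9
s_5 = Round(s_4, k_4) = 0x119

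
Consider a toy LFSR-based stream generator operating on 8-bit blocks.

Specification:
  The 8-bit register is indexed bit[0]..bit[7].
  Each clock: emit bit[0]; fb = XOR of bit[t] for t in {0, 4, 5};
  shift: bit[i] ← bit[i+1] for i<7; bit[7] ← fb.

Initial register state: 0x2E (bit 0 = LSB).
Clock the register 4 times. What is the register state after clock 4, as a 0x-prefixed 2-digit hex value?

reg_0 = 0x2E
clock 1: out=0, reg = 0x97
clock 2: out=1, reg = 0x4B
clock 3: out=1, reg = 0xA5
clock 4: out=1, reg = 0x52

0x52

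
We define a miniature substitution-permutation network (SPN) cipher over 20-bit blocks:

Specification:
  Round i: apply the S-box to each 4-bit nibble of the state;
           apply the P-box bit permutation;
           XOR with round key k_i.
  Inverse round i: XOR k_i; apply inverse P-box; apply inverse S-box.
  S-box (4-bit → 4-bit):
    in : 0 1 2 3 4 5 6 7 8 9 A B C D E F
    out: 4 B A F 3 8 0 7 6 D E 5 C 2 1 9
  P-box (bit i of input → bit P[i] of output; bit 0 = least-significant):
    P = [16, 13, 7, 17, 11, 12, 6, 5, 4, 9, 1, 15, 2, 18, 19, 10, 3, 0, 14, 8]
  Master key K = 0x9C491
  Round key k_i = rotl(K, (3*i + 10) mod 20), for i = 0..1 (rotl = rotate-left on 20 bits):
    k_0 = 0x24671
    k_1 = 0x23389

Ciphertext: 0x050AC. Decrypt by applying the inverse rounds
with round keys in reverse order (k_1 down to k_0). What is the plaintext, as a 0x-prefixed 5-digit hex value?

s_0 = ciphertext = 0x050AC
s_1 = InvRound(s_0, k_1) = 0xAED52
s_2 = InvRound(s_1, k_0) = 0x20AFD

0x20AFD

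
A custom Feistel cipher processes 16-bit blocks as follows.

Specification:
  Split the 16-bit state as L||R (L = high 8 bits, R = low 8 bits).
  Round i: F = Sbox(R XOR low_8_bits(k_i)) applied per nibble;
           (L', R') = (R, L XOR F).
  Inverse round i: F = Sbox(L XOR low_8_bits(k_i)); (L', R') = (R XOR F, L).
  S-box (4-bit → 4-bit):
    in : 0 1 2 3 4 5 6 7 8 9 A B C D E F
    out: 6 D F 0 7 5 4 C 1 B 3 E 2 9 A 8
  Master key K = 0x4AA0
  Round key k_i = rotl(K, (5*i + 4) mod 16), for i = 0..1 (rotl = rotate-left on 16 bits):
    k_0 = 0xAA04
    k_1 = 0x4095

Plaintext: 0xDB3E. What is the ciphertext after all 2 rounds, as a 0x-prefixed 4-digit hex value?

0xD847

s_0 = plaintext = 0xDB3E
s_1 = Round(s_0, k_0) = 0x3ED8
s_2 = Round(s_1, k_1) = 0xD847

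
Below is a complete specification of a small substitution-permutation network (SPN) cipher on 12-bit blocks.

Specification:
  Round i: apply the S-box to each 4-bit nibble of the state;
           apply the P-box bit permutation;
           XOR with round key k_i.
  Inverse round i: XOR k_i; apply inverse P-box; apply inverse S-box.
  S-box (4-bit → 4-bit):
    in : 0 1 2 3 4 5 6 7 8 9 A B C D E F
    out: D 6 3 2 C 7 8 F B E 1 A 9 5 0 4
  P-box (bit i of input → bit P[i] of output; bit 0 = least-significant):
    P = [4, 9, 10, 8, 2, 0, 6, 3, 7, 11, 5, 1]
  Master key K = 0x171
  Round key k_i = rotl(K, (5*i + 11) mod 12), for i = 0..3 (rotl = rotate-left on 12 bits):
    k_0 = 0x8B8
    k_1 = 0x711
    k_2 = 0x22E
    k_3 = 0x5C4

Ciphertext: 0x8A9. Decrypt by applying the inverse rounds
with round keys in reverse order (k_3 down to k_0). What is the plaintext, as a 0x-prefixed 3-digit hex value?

0xFA1

s_0 = ciphertext = 0x8A9
s_1 = InvRound(s_0, k_3) = 0x174
s_2 = InvRound(s_1, k_2) = 0x648
s_3 = InvRound(s_2, k_1) = 0xE9C
s_4 = InvRound(s_3, k_0) = 0xFA1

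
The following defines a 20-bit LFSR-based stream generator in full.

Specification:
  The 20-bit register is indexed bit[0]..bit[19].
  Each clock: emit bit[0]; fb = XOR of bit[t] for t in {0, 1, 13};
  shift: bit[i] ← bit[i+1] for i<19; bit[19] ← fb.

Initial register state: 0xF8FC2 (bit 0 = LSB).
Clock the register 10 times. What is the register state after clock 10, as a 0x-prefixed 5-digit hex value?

0xF7FE3

reg_0 = 0xF8FC2
clock 1: out=0, reg = 0xFC7E1
clock 2: out=1, reg = 0xFE3F0
clock 3: out=0, reg = 0xFF1F8
clock 4: out=0, reg = 0xFF8FC
clock 5: out=0, reg = 0xFFC7E
clock 6: out=0, reg = 0x7FE3F
clock 7: out=1, reg = 0xBFF1F
clock 8: out=1, reg = 0xDFF8F
clock 9: out=1, reg = 0xEFFC7
clock 10: out=1, reg = 0xF7FE3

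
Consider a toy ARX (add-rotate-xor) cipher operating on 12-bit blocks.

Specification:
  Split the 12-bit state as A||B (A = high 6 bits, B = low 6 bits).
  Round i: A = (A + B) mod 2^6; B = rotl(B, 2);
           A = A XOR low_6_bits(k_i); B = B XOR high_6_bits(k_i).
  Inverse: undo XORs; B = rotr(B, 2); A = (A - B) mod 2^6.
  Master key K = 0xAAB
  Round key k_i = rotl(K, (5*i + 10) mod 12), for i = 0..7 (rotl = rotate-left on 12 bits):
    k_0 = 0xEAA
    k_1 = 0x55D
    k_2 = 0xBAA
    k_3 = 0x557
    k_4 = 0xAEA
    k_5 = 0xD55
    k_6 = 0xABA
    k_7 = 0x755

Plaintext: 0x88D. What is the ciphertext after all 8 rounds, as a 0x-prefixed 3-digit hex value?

s_0 = plaintext = 0x88D
s_1 = Round(s_0, k_0) = 0x14E
s_2 = Round(s_1, k_1) = 0x3AD
s_3 = Round(s_2, k_2) = 0x458
s_4 = Round(s_3, k_3) = 0xFB4
s_5 = Round(s_4, k_4) = 0x638
s_6 = Round(s_5, k_5) = 0x156
s_7 = Round(s_6, k_6) = 0x873
s_8 = Round(s_7, k_7) = 0x052

0x052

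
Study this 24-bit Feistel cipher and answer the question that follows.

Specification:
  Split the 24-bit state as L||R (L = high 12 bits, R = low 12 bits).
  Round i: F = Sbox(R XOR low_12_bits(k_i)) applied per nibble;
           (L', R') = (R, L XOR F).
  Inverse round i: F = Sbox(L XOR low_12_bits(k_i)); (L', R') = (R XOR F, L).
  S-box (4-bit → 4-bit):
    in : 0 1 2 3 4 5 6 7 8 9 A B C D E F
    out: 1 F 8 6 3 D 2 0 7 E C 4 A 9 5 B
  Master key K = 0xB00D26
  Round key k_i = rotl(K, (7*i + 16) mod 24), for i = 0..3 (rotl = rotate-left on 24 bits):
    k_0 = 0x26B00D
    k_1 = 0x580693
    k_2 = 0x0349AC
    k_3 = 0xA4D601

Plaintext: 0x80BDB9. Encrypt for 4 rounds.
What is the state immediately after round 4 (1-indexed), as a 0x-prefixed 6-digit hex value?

s_0 = plaintext = 0x80BDB9
s_1 = Round(s_0, k_0) = 0xDB9148
s_2 = Round(s_1, k_1) = 0x148D2D
s_3 = Round(s_2, k_2) = 0xD2D237
s_4 = Round(s_3, k_3) = 0x237E4F

0x237E4F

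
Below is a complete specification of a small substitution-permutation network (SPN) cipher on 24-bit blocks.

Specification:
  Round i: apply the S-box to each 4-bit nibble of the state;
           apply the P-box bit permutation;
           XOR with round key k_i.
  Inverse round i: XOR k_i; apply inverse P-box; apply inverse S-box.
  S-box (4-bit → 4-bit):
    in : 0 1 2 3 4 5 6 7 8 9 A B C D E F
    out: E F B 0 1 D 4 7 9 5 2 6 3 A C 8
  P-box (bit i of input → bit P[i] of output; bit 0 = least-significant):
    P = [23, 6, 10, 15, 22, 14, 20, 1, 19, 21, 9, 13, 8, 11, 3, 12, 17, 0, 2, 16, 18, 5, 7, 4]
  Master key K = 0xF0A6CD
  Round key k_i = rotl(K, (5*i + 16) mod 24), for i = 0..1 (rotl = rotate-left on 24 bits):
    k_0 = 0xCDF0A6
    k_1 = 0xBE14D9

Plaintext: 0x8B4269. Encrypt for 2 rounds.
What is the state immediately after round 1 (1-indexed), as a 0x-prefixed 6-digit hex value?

0x71D5B3

s_0 = plaintext = 0x8B4269
s_1 = Round(s_0, k_0) = 0x71D5B3
s_2 = Round(s_1, k_1) = 0xA16E7C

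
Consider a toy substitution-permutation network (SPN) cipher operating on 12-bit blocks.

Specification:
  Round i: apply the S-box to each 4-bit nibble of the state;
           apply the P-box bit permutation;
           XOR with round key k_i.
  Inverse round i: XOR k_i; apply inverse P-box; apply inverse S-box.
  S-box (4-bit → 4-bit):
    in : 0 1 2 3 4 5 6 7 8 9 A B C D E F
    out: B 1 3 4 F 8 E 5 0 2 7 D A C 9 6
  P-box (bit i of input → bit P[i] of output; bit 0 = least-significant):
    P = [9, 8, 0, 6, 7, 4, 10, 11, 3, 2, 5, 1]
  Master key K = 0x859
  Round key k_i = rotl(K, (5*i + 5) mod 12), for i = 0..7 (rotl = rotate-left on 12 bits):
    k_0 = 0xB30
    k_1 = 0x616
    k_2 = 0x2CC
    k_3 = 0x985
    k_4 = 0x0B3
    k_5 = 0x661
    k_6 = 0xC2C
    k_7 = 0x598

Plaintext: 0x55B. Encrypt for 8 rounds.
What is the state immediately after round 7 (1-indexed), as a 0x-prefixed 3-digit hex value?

s_0 = plaintext = 0x55B
s_1 = Round(s_0, k_0) = 0x173
s_2 = Round(s_1, k_1) = 0x29F
s_3 = Round(s_2, k_2) = 0x3D1
s_4 = Round(s_3, k_3) = 0x7A5
s_5 = Round(s_4, k_4) = 0x44B
s_6 = Round(s_5, k_5) = 0x89E
s_7 = Round(s_6, k_6) = 0xE7C
s_8 = Round(s_7, k_7) = 0x052

0xE7C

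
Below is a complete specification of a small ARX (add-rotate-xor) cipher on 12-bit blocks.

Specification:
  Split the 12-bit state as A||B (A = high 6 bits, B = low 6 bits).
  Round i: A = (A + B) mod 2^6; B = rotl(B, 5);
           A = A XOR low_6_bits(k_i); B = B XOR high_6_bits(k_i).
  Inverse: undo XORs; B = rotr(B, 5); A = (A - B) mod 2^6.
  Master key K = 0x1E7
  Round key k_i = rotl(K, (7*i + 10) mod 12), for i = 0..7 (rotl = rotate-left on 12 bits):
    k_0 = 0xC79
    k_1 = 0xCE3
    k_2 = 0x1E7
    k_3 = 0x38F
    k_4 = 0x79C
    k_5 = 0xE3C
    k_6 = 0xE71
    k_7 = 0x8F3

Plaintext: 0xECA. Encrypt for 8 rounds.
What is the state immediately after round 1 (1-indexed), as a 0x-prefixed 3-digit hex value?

s_0 = plaintext = 0xECA
s_1 = Round(s_0, k_0) = 0xF34
s_2 = Round(s_1, k_1) = 0x4E9
s_3 = Round(s_2, k_2) = 0x6F3
s_4 = Round(s_3, k_3) = 0x077
s_5 = Round(s_4, k_4) = 0x925
s_6 = Round(s_5, k_5) = 0xD4A
s_7 = Round(s_6, k_6) = 0x3BC
s_8 = Round(s_7, k_7) = 0xE7D

0xF34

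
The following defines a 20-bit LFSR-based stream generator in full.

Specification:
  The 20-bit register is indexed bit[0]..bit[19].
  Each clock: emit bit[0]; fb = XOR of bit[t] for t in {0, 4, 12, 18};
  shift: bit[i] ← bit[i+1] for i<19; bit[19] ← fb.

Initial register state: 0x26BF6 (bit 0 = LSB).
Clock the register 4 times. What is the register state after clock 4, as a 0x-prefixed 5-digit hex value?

reg_0 = 0x26BF6
clock 1: out=0, reg = 0x935FB
clock 2: out=1, reg = 0xC9AFD
clock 3: out=1, reg = 0x64D7E
clock 4: out=0, reg = 0x326BF

0x326BF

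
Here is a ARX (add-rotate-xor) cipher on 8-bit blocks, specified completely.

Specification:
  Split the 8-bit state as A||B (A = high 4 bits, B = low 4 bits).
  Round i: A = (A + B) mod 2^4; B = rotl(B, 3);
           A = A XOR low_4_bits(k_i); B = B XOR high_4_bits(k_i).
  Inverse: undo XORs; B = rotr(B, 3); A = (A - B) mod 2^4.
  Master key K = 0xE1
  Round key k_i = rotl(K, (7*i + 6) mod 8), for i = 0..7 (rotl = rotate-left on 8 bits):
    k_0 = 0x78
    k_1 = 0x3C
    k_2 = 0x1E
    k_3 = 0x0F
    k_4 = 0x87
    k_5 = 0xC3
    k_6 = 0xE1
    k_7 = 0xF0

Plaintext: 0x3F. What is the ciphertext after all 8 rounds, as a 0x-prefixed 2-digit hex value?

s_0 = plaintext = 0x3F
s_1 = Round(s_0, k_0) = 0xA8
s_2 = Round(s_1, k_1) = 0xE7
s_3 = Round(s_2, k_2) = 0xBA
s_4 = Round(s_3, k_3) = 0xA5
s_5 = Round(s_4, k_4) = 0x82
s_6 = Round(s_5, k_5) = 0x9D
s_7 = Round(s_6, k_6) = 0x70
s_8 = Round(s_7, k_7) = 0x7F

0x7F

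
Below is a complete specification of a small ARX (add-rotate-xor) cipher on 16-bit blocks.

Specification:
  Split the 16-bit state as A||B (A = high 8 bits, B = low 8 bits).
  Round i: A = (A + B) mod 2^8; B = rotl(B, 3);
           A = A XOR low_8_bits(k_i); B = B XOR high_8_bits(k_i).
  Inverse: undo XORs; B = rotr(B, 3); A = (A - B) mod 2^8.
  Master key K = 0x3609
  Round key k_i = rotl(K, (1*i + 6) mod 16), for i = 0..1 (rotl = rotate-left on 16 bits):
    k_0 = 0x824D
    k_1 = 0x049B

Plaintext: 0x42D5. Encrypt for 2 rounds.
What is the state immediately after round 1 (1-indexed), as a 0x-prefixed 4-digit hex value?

s_0 = plaintext = 0x42D5
s_1 = Round(s_0, k_0) = 0x5A2C
s_2 = Round(s_1, k_1) = 0x1D65

0x5A2C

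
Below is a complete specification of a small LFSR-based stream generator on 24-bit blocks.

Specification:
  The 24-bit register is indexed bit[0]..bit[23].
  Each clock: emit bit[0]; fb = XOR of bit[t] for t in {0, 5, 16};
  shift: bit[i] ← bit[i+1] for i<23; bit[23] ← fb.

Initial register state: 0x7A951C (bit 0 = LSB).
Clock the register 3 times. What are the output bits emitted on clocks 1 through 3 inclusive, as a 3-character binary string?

reg_0 = 0x7A951C
clock 1: out=0, reg = 0x3D4A8E
clock 2: out=0, reg = 0x9EA547
clock 3: out=1, reg = 0xCF52A3

001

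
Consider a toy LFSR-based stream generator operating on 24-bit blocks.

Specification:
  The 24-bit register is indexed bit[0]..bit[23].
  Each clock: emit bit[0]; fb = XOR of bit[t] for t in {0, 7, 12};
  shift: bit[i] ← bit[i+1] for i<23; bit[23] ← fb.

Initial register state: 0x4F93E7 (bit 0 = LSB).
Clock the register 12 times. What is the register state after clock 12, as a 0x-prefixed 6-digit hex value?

0x8394F9

reg_0 = 0x4F93E7
clock 1: out=1, reg = 0xA7C9F3
clock 2: out=1, reg = 0x53E4F9
clock 3: out=1, reg = 0x29F27C
clock 4: out=0, reg = 0x94F93E
clock 5: out=0, reg = 0xCA7C9F
clock 6: out=1, reg = 0xE53E4F
clock 7: out=1, reg = 0x729F27
clock 8: out=1, reg = 0x394F93
clock 9: out=1, reg = 0x1CA7C9
clock 10: out=1, reg = 0x0E53E4
clock 11: out=0, reg = 0x0729F2
clock 12: out=0, reg = 0x8394F9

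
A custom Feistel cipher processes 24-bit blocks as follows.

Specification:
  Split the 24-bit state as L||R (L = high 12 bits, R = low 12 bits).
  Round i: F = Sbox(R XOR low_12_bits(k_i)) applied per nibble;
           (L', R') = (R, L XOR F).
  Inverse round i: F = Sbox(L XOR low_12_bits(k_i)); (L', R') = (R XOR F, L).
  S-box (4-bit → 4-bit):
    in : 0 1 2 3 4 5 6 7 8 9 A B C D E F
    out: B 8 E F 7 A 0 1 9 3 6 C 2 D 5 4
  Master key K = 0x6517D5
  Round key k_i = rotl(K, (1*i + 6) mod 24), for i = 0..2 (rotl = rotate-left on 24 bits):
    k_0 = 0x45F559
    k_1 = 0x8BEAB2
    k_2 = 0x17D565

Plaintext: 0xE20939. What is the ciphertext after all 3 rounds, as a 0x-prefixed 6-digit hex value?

0x90AE2F

s_0 = plaintext = 0xE20939
s_1 = Round(s_0, k_0) = 0x939C2B
s_2 = Round(s_1, k_1) = 0xC2B90A
s_3 = Round(s_2, k_2) = 0x90AE2F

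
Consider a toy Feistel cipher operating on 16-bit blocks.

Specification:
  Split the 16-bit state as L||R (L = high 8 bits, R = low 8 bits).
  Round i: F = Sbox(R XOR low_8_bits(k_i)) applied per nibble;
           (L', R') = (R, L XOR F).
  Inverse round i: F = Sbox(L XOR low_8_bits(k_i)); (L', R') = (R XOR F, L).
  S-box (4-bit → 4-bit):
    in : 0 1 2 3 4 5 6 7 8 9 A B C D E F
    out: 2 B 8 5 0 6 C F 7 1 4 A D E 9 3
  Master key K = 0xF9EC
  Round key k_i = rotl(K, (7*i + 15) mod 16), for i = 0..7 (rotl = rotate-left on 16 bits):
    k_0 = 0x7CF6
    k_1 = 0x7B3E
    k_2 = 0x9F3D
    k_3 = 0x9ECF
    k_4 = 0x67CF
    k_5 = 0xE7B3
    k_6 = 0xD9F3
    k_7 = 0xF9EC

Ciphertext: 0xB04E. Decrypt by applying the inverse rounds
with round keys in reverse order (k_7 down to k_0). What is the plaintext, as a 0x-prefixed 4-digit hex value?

0xB46E

s_0 = ciphertext = 0xB04E
s_1 = InvRound(s_0, k_7) = 0x23B0
s_2 = InvRound(s_1, k_6) = 0x5223
s_3 = InvRound(s_2, k_5) = 0xB852
s_4 = InvRound(s_3, k_4) = 0xADB8
s_5 = InvRound(s_4, k_3) = 0x70AD
s_6 = InvRound(s_5, k_2) = 0xA370
s_7 = InvRound(s_6, k_1) = 0x6EA3
s_8 = InvRound(s_7, k_0) = 0xB46E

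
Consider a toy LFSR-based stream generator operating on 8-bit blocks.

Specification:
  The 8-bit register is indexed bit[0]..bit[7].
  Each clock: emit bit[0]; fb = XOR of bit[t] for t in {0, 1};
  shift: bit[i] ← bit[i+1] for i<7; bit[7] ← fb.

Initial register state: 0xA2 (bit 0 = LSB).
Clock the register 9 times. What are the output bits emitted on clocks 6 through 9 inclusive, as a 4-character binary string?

reg_0 = 0xA2
clock 1: out=0, reg = 0xD1
clock 2: out=1, reg = 0xE8
clock 3: out=0, reg = 0x74
clock 4: out=0, reg = 0x3A
clock 5: out=0, reg = 0x9D
clock 6: out=1, reg = 0xCE
clock 7: out=0, reg = 0xE7
clock 8: out=1, reg = 0x73
clock 9: out=1, reg = 0x39

1011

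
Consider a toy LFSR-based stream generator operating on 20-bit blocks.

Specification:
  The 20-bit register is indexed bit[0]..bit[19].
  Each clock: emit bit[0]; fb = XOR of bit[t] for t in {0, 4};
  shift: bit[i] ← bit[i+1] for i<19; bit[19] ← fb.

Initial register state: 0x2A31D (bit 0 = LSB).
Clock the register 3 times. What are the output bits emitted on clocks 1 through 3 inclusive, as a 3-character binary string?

101

reg_0 = 0x2A31D
clock 1: out=1, reg = 0x1518E
clock 2: out=0, reg = 0x0A8C7
clock 3: out=1, reg = 0x85463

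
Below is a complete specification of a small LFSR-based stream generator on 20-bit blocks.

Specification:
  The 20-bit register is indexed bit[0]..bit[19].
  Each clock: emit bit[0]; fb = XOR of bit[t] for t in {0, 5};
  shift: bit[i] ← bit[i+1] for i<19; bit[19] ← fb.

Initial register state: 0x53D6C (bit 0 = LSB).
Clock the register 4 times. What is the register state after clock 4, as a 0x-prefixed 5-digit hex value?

reg_0 = 0x53D6C
clock 1: out=0, reg = 0xA9EB6
clock 2: out=0, reg = 0xD4F5B
clock 3: out=1, reg = 0xEA7AD
clock 4: out=1, reg = 0x753D6

0x753D6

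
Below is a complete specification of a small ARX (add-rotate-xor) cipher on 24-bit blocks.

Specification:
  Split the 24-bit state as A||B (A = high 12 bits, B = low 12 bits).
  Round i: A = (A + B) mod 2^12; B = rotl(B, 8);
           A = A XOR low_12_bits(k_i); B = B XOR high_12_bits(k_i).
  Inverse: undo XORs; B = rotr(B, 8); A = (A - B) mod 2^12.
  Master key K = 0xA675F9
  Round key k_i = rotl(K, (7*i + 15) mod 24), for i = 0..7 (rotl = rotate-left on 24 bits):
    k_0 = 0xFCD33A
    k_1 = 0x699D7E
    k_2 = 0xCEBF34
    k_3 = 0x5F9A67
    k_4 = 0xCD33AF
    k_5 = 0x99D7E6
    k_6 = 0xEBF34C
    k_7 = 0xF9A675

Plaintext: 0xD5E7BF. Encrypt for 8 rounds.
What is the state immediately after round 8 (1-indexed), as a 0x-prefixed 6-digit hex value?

0x85D20A

s_0 = plaintext = 0xD5E7BF
s_1 = Round(s_0, k_0) = 0x6270B6
s_2 = Round(s_1, k_1) = 0xBA3092
s_3 = Round(s_2, k_2) = 0x301EE2
s_4 = Round(s_3, k_3) = 0xB84717
s_5 = Round(s_4, k_4) = 0x134BA2
s_6 = Round(s_5, k_5) = 0xB30B27
s_7 = Round(s_6, k_6) = 0x51B90D
s_8 = Round(s_7, k_7) = 0x85D20A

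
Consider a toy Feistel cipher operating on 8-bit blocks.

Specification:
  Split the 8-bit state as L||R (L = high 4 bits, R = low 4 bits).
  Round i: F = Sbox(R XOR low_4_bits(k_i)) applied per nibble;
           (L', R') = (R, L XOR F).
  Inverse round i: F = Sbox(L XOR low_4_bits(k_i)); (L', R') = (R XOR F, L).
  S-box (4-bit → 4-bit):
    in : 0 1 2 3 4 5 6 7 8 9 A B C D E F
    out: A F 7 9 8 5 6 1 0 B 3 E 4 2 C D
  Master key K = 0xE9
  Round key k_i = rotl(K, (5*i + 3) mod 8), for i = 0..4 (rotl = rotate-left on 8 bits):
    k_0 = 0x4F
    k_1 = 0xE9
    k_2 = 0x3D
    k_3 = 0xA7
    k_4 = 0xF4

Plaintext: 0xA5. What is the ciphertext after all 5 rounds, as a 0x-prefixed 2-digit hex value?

s_0 = plaintext = 0xA5
s_1 = Round(s_0, k_0) = 0x59
s_2 = Round(s_1, k_1) = 0x9F
s_3 = Round(s_2, k_2) = 0xFE
s_4 = Round(s_3, k_3) = 0xE4
s_5 = Round(s_4, k_4) = 0x44

0x44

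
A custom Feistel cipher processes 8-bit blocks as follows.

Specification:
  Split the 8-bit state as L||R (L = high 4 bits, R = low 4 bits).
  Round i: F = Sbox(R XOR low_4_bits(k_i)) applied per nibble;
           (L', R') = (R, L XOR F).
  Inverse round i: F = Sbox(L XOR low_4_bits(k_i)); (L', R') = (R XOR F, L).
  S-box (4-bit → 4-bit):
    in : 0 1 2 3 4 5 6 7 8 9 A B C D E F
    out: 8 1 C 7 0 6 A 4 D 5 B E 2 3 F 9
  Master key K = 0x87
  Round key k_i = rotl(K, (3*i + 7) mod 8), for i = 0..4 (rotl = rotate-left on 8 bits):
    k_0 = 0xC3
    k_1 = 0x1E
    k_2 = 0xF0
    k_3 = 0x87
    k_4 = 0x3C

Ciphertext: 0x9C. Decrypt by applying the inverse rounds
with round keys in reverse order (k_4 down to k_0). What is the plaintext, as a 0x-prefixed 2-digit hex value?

0x93

s_0 = ciphertext = 0x9C
s_1 = InvRound(s_0, k_4) = 0xA9
s_2 = InvRound(s_1, k_3) = 0xAA
s_3 = InvRound(s_2, k_2) = 0x1A
s_4 = InvRound(s_3, k_1) = 0x31
s_5 = InvRound(s_4, k_0) = 0x93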